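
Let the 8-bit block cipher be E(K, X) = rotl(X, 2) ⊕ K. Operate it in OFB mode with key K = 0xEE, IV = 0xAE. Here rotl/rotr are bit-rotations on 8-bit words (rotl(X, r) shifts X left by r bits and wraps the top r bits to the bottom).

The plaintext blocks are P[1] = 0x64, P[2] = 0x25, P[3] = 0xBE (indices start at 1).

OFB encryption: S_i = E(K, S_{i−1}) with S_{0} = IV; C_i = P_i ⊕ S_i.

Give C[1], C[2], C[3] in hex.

C[1]: S = E(K, 0xAE) = 0x54; 0x64 ⊕ 0x54 = 0x30.
C[2]: S = E(K, 0x54) = 0xBF; 0x25 ⊕ 0xBF = 0x9A.
C[3]: S = E(K, 0xBF) = 0x10; 0xBE ⊕ 0x10 = 0xAE.

C[1] = 0x30, C[2] = 0x9A, C[3] = 0xAE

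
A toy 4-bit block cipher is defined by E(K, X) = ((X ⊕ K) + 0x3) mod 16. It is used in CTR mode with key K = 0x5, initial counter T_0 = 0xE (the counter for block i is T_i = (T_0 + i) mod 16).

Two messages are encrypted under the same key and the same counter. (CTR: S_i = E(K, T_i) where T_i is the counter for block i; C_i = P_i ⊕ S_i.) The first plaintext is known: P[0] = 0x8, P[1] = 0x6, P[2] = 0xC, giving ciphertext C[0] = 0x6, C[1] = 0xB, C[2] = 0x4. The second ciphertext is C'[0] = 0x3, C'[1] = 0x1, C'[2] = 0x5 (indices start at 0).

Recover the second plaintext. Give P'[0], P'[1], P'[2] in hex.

In CTR with a reused counter, both messages share the same keystream S_i, so C_i ⊕ C'_i = P_i ⊕ P'_i and thus P'_i = P_i ⊕ C_i ⊕ C'_i.
P'[0]: 0x8 ⊕ 0x6 ⊕ 0x3 = 0xD.
P'[1]: 0x6 ⊕ 0xB ⊕ 0x1 = 0xC.
P'[2]: 0xC ⊕ 0x4 ⊕ 0x5 = 0xD.

P'[0] = 0xD, P'[1] = 0xC, P'[2] = 0xD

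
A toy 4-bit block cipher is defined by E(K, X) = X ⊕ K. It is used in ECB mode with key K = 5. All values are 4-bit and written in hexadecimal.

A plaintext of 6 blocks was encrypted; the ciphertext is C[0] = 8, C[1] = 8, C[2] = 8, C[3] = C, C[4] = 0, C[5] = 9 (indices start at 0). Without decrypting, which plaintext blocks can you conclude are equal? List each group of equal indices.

P[0] = P[1] = P[2]

ECB encrypts each block independently with the same key, so equal ciphertext blocks imply equal plaintext blocks.
C[0] = C[1] = C[2] = 8, so P[0] = P[1] = P[2].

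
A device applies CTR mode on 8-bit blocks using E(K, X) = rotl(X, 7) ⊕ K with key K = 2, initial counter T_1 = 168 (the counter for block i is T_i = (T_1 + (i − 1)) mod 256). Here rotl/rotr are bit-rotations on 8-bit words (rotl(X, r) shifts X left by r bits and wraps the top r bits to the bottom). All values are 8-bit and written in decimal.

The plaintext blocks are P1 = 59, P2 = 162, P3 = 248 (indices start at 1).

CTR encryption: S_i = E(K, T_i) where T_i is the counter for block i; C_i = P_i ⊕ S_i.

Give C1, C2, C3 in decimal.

C1 = 109, C2 = 116, C3 = 175

C1: T = 168, S = E(K, T) = 86; 59 ⊕ 86 = 109.
C2: T = 169, S = E(K, T) = 214; 162 ⊕ 214 = 116.
C3: T = 170, S = E(K, T) = 87; 248 ⊕ 87 = 175.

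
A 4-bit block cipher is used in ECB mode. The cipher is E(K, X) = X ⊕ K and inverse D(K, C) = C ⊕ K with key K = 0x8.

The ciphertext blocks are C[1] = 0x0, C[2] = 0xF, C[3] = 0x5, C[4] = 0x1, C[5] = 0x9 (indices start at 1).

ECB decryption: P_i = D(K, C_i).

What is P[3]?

P[3] = 0xD

P[3]: D(K, 0x5) = 0xD.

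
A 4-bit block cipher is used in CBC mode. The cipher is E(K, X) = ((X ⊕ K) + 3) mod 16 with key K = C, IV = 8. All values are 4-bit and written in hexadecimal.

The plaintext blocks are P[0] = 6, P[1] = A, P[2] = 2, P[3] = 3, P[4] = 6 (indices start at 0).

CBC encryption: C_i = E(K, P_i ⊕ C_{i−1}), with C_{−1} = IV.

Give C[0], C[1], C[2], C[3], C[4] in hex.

C[0]: P[0] ⊕ 8 = E; E(K, E) = 5.
C[1]: P[1] ⊕ 5 = F; E(K, F) = 6.
C[2]: P[2] ⊕ 6 = 4; E(K, 4) = B.
C[3]: P[3] ⊕ B = 8; E(K, 8) = 7.
C[4]: P[4] ⊕ 7 = 1; E(K, 1) = 0.

C[0] = 5, C[1] = 6, C[2] = B, C[3] = 7, C[4] = 0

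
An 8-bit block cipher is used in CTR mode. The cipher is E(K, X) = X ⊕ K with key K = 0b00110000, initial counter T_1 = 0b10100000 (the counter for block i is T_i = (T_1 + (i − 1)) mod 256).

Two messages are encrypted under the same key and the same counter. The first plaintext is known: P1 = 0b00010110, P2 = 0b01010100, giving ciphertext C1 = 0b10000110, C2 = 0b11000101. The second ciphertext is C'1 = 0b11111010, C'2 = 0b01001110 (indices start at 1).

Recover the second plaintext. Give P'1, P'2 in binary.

In CTR with a reused counter, both messages share the same keystream S_i, so C_i ⊕ C'_i = P_i ⊕ P'_i and thus P'_i = P_i ⊕ C_i ⊕ C'_i.
P'1: 0b00010110 ⊕ 0b10000110 ⊕ 0b11111010 = 0b01101010.
P'2: 0b01010100 ⊕ 0b11000101 ⊕ 0b01001110 = 0b11011111.

P'1 = 0b01101010, P'2 = 0b11011111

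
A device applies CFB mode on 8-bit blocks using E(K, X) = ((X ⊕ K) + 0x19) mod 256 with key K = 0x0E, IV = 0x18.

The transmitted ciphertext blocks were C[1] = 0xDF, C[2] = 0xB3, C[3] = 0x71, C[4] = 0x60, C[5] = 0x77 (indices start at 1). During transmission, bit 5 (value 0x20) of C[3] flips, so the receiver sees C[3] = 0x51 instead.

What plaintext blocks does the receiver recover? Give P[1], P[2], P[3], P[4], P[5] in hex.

P[1] = 0xF0, P[2] = 0x59, P[3] = 0x87, P[4] = 0x18, P[5] = 0xF0

CFB decryption: P_i = C_i ⊕ E(K, C_{i−1}), with C_{0} = IV.
Only C[3] changed, to 0x51. In CFB, a change in C_i flips the same bit in P_i and garbles P_{i+1}. Decrypting the received ciphertext:
P[1]: E(K, 0x18) = 0x2F; 0xDF ⊕ 0x2F = 0xF0.
P[2]: E(K, 0xDF) = 0xEA; 0xB3 ⊕ 0xEA = 0x59.
P[3]: E(K, 0xB3) = 0xD6; 0x51 ⊕ 0xD6 = 0x87.
P[4]: E(K, 0x51) = 0x78; 0x60 ⊕ 0x78 = 0x18.
P[5]: E(K, 0x60) = 0x87; 0x77 ⊕ 0x87 = 0xF0.
Blocks that differ from the original plaintext: P[3], P[4].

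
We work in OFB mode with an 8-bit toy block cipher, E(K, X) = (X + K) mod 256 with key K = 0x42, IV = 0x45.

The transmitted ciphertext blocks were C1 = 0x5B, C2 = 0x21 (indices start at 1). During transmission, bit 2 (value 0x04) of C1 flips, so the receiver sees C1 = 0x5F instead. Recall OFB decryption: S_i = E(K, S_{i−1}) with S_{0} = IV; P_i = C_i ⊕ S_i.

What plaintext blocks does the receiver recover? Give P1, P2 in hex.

P1 = 0xD8, P2 = 0xE8

Only C1 changed, to 0x5F. In OFB, a change in C_i flips the same bit in P_i only; the keystream is unaffected. Decrypting the received ciphertext:
P1: S = E(K, 0x45) = 0x87; 0x5F ⊕ 0x87 = 0xD8.
P2: S = E(K, 0x87) = 0xC9; 0x21 ⊕ 0xC9 = 0xE8.
Blocks that differ from the original plaintext: P1.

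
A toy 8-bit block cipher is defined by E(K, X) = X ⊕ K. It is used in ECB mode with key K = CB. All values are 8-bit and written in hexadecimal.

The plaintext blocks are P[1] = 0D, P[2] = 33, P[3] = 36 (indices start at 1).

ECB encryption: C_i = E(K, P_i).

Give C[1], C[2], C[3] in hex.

C[1]: E(K, 0D) = C6.
C[2]: E(K, 33) = F8.
C[3]: E(K, 36) = FD.

C[1] = C6, C[2] = F8, C[3] = FD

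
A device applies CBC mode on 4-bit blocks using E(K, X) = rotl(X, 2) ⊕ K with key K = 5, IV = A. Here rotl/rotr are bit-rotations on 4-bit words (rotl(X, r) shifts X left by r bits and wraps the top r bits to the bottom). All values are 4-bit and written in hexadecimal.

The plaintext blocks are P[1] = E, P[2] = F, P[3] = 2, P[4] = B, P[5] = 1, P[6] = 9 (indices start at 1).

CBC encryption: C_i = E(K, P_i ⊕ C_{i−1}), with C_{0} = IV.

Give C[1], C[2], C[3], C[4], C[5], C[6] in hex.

C[1]: P[1] ⊕ A = 4; E(K, 4) = 4.
C[2]: P[2] ⊕ 4 = B; E(K, B) = B.
C[3]: P[3] ⊕ B = 9; E(K, 9) = 3.
C[4]: P[4] ⊕ 3 = 8; E(K, 8) = 7.
C[5]: P[5] ⊕ 7 = 6; E(K, 6) = C.
C[6]: P[6] ⊕ C = 5; E(K, 5) = 0.

C[1] = 4, C[2] = B, C[3] = 3, C[4] = 7, C[5] = C, C[6] = 0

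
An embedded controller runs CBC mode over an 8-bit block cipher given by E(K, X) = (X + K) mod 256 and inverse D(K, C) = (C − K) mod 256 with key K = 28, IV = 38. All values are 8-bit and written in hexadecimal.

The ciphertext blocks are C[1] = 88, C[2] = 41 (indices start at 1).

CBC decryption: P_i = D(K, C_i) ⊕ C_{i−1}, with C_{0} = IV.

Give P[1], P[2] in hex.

P[1]: D(K, 88) = 60; 60 ⊕ 38 = 58.
P[2]: D(K, 41) = 19; 19 ⊕ 88 = 91.

P[1] = 58, P[2] = 91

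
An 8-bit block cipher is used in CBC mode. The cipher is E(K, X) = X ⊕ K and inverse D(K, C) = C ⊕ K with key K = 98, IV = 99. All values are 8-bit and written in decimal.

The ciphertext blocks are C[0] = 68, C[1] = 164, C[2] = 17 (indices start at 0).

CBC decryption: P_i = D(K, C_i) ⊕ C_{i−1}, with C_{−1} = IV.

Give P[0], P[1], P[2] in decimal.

P[0] = 69, P[1] = 130, P[2] = 215

P[0]: D(K, 68) = 38; 38 ⊕ 99 = 69.
P[1]: D(K, 164) = 198; 198 ⊕ 68 = 130.
P[2]: D(K, 17) = 115; 115 ⊕ 164 = 215.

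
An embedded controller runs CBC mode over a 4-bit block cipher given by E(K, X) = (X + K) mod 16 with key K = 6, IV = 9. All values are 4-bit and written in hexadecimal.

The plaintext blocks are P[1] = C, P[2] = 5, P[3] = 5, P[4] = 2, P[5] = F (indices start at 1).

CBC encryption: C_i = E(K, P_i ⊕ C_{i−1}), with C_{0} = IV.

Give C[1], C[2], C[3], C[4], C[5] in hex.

C[1]: P[1] ⊕ 9 = 5; E(K, 5) = B.
C[2]: P[2] ⊕ B = E; E(K, E) = 4.
C[3]: P[3] ⊕ 4 = 1; E(K, 1) = 7.
C[4]: P[4] ⊕ 7 = 5; E(K, 5) = B.
C[5]: P[5] ⊕ B = 4; E(K, 4) = A.

C[1] = B, C[2] = 4, C[3] = 7, C[4] = B, C[5] = A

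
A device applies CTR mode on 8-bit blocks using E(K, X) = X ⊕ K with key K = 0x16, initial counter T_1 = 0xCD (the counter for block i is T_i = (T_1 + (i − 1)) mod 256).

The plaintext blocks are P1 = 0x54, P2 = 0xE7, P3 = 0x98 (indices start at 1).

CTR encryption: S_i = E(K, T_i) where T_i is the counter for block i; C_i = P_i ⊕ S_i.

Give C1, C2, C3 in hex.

C1 = 0x8F, C2 = 0x3F, C3 = 0x41

C1: T = 0xCD, S = E(K, T) = 0xDB; 0x54 ⊕ 0xDB = 0x8F.
C2: T = 0xCE, S = E(K, T) = 0xD8; 0xE7 ⊕ 0xD8 = 0x3F.
C3: T = 0xCF, S = E(K, T) = 0xD9; 0x98 ⊕ 0xD9 = 0x41.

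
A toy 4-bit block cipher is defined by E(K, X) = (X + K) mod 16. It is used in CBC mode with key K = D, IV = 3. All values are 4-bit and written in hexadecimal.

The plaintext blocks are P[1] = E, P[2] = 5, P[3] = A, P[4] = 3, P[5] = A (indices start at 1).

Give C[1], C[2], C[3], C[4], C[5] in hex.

C[1] = A, C[2] = C, C[3] = 3, C[4] = D, C[5] = 4

CBC encryption: C_i = E(K, P_i ⊕ C_{i−1}), with C_{0} = IV.
C[1]: P[1] ⊕ 3 = D; E(K, D) = A.
C[2]: P[2] ⊕ A = F; E(K, F) = C.
C[3]: P[3] ⊕ C = 6; E(K, 6) = 3.
C[4]: P[4] ⊕ 3 = 0; E(K, 0) = D.
C[5]: P[5] ⊕ D = 7; E(K, 7) = 4.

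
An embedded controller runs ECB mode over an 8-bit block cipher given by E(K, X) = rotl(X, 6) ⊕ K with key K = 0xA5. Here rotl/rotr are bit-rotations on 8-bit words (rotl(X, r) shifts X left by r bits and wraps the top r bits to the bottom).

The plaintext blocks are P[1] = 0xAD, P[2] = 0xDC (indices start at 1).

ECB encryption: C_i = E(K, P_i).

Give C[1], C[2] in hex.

C[1] = 0xCE, C[2] = 0x92

C[1]: E(K, 0xAD) = 0xCE.
C[2]: E(K, 0xDC) = 0x92.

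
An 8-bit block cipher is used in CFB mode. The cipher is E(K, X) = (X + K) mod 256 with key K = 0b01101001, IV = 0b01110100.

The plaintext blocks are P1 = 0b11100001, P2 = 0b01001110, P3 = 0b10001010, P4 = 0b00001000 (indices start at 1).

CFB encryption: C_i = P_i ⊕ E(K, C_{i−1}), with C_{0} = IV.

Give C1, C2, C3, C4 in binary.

C1: E(K, 0b01110100) = 0b11011101; 0b11100001 ⊕ 0b11011101 = 0b00111100.
C2: E(K, 0b00111100) = 0b10100101; 0b01001110 ⊕ 0b10100101 = 0b11101011.
C3: E(K, 0b11101011) = 0b01010100; 0b10001010 ⊕ 0b01010100 = 0b11011110.
C4: E(K, 0b11011110) = 0b01000111; 0b00001000 ⊕ 0b01000111 = 0b01001111.

C1 = 0b00111100, C2 = 0b11101011, C3 = 0b11011110, C4 = 0b01001111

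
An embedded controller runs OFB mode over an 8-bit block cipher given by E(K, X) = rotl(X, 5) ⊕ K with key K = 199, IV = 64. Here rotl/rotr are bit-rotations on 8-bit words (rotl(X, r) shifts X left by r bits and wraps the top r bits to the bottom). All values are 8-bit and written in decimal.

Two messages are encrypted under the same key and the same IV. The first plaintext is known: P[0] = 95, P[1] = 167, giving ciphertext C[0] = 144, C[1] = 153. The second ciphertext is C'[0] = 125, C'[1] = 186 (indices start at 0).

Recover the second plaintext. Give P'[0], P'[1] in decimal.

P'[0] = 178, P'[1] = 132

In OFB with a reused IV, both messages share the same keystream S_i, so C_i ⊕ C'_i = P_i ⊕ P'_i and thus P'_i = P_i ⊕ C_i ⊕ C'_i.
P'[0]: 95 ⊕ 144 ⊕ 125 = 178.
P'[1]: 167 ⊕ 153 ⊕ 186 = 132.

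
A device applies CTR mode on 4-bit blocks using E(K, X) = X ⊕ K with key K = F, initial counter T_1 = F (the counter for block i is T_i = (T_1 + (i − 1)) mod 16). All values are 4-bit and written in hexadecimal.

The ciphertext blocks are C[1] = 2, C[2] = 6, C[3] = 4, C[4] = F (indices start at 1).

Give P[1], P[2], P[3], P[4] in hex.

P[1] = 2, P[2] = 9, P[3] = A, P[4] = 2

CTR decryption: S_i = E(K, T_i) where T_i is the counter for block i; P_i = C_i ⊕ S_i.
P[1]: T = F, S = E(K, T) = 0; 2 ⊕ 0 = 2.
P[2]: T = 0, S = E(K, T) = F; 6 ⊕ F = 9.
P[3]: T = 1, S = E(K, T) = E; 4 ⊕ E = A.
P[4]: T = 2, S = E(K, T) = D; F ⊕ D = 2.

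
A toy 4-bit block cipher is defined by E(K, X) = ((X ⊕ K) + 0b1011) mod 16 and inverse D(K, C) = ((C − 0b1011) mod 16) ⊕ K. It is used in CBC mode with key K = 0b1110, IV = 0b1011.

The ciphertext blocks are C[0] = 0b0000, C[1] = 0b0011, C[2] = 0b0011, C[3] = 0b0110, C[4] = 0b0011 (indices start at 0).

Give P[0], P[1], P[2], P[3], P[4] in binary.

CBC decryption: P_i = D(K, C_i) ⊕ C_{i−1}, with C_{−1} = IV.
P[0]: D(K, 0b0000) = 0b1011; 0b1011 ⊕ 0b1011 = 0b0000.
P[1]: D(K, 0b0011) = 0b0110; 0b0110 ⊕ 0b0000 = 0b0110.
P[2]: D(K, 0b0011) = 0b0110; 0b0110 ⊕ 0b0011 = 0b0101.
P[3]: D(K, 0b0110) = 0b0101; 0b0101 ⊕ 0b0011 = 0b0110.
P[4]: D(K, 0b0011) = 0b0110; 0b0110 ⊕ 0b0110 = 0b0000.

P[0] = 0b0000, P[1] = 0b0110, P[2] = 0b0101, P[3] = 0b0110, P[4] = 0b0000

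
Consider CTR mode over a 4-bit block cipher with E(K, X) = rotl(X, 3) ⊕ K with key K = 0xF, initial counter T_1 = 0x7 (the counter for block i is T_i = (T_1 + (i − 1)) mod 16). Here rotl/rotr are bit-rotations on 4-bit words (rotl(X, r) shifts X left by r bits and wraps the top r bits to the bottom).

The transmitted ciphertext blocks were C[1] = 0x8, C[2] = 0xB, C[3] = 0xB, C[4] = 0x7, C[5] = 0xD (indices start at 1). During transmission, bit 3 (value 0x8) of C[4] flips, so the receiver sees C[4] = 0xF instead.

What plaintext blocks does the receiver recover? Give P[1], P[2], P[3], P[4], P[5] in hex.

CTR decryption: S_i = E(K, T_i) where T_i is the counter for block i; P_i = C_i ⊕ S_i.
Only C[4] changed, to 0xF. In CTR, a change in C_i flips the same bit in P_i only; the keystream is unaffected. Decrypting the received ciphertext:
P[1]: T = 0x7, S = E(K, T) = 0x4; 0x8 ⊕ 0x4 = 0xC.
P[2]: T = 0x8, S = E(K, T) = 0xB; 0xB ⊕ 0xB = 0x0.
P[3]: T = 0x9, S = E(K, T) = 0x3; 0xB ⊕ 0x3 = 0x8.
P[4]: T = 0xA, S = E(K, T) = 0xA; 0xF ⊕ 0xA = 0x5.
P[5]: T = 0xB, S = E(K, T) = 0x2; 0xD ⊕ 0x2 = 0xF.
Blocks that differ from the original plaintext: P[4].

P[1] = 0xC, P[2] = 0x0, P[3] = 0x8, P[4] = 0x5, P[5] = 0xF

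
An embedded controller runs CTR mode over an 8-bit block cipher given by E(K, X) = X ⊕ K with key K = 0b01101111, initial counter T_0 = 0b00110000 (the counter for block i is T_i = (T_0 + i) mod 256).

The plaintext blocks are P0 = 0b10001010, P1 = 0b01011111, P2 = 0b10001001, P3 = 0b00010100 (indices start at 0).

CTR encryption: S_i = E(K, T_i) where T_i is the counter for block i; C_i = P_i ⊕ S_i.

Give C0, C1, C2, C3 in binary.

C0: T = 0b00110000, S = E(K, T) = 0b01011111; 0b10001010 ⊕ 0b01011111 = 0b11010101.
C1: T = 0b00110001, S = E(K, T) = 0b01011110; 0b01011111 ⊕ 0b01011110 = 0b00000001.
C2: T = 0b00110010, S = E(K, T) = 0b01011101; 0b10001001 ⊕ 0b01011101 = 0b11010100.
C3: T = 0b00110011, S = E(K, T) = 0b01011100; 0b00010100 ⊕ 0b01011100 = 0b01001000.

C0 = 0b11010101, C1 = 0b00000001, C2 = 0b11010100, C3 = 0b01001000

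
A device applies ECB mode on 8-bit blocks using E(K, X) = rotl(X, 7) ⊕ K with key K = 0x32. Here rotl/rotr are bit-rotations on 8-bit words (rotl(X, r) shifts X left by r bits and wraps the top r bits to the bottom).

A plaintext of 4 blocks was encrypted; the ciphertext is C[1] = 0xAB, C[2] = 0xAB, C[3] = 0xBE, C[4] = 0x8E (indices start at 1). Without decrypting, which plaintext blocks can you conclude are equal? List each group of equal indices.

ECB encrypts each block independently with the same key, so equal ciphertext blocks imply equal plaintext blocks.
C[1] = C[2] = 0xAB, so P[1] = P[2].

P[1] = P[2]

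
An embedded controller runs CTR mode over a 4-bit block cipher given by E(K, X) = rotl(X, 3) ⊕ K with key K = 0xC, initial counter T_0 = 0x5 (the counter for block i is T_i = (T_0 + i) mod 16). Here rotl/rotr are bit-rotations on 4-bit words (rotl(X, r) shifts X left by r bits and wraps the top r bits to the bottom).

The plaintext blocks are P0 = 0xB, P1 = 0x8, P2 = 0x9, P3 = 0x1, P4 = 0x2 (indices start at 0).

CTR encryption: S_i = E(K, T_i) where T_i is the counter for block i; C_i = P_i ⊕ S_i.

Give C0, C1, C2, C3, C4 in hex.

C0: T = 0x5, S = E(K, T) = 0x6; 0xB ⊕ 0x6 = 0xD.
C1: T = 0x6, S = E(K, T) = 0xF; 0x8 ⊕ 0xF = 0x7.
C2: T = 0x7, S = E(K, T) = 0x7; 0x9 ⊕ 0x7 = 0xE.
C3: T = 0x8, S = E(K, T) = 0x8; 0x1 ⊕ 0x8 = 0x9.
C4: T = 0x9, S = E(K, T) = 0x0; 0x2 ⊕ 0x0 = 0x2.

C0 = 0xD, C1 = 0x7, C2 = 0xE, C3 = 0x9, C4 = 0x2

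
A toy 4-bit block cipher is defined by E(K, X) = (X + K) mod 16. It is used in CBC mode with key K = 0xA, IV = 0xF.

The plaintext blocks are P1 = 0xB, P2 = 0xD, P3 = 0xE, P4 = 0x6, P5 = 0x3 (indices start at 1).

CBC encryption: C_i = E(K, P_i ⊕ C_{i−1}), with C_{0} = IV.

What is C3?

C3 = 0xD

C1: P1 ⊕ 0xF = 0x4; E(K, 0x4) = 0xE.
C2: P2 ⊕ 0xE = 0x3; E(K, 0x3) = 0xD.
C3: P3 ⊕ 0xD = 0x3; E(K, 0x3) = 0xD.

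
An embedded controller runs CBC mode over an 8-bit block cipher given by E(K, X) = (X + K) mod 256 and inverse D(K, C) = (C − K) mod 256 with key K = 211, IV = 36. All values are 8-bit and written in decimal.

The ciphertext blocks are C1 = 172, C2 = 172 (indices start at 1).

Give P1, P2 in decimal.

P1 = 253, P2 = 117

CBC decryption: P_i = D(K, C_i) ⊕ C_{i−1}, with C_{0} = IV.
P1: D(K, 172) = 217; 217 ⊕ 36 = 253.
P2: D(K, 172) = 217; 217 ⊕ 172 = 117.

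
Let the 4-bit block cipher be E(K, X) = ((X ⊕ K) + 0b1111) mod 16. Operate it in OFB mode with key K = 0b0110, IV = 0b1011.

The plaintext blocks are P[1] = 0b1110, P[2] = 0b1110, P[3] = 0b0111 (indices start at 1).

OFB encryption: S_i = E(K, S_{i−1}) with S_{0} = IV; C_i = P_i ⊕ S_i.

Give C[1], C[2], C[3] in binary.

C[1]: S = E(K, 0b1011) = 0b1100; 0b1110 ⊕ 0b1100 = 0b0010.
C[2]: S = E(K, 0b1100) = 0b1001; 0b1110 ⊕ 0b1001 = 0b0111.
C[3]: S = E(K, 0b1001) = 0b1110; 0b0111 ⊕ 0b1110 = 0b1001.

C[1] = 0b0010, C[2] = 0b0111, C[3] = 0b1001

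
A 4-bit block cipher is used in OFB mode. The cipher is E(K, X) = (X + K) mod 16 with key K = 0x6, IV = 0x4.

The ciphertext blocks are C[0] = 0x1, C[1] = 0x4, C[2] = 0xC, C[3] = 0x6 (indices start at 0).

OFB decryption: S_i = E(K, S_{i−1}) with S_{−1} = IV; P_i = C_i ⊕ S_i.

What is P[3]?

P[0]: S = E(K, 0x4) = 0xA; 0x1 ⊕ 0xA = 0xB.
P[1]: S = E(K, 0xA) = 0x0; 0x4 ⊕ 0x0 = 0x4.
P[2]: S = E(K, 0x0) = 0x6; 0xC ⊕ 0x6 = 0xA.
P[3]: S = E(K, 0x6) = 0xC; 0x6 ⊕ 0xC = 0xA.

P[3] = 0xA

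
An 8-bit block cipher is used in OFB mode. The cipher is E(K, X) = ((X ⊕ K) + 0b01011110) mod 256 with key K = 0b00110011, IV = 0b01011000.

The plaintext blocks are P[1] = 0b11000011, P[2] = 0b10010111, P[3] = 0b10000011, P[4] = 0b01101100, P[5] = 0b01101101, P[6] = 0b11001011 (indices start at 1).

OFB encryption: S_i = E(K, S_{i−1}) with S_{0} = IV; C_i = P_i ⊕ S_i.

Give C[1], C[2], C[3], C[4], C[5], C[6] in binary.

C[1] = 0b00001010, C[2] = 0b11001111, C[3] = 0b01001010, C[4] = 0b00110100, C[5] = 0b10100100, C[6] = 0b10010011

C[1]: S = E(K, 0b01011000) = 0b11001001; 0b11000011 ⊕ 0b11001001 = 0b00001010.
C[2]: S = E(K, 0b11001001) = 0b01011000; 0b10010111 ⊕ 0b01011000 = 0b11001111.
C[3]: S = E(K, 0b01011000) = 0b11001001; 0b10000011 ⊕ 0b11001001 = 0b01001010.
C[4]: S = E(K, 0b11001001) = 0b01011000; 0b01101100 ⊕ 0b01011000 = 0b00110100.
C[5]: S = E(K, 0b01011000) = 0b11001001; 0b01101101 ⊕ 0b11001001 = 0b10100100.
C[6]: S = E(K, 0b11001001) = 0b01011000; 0b11001011 ⊕ 0b01011000 = 0b10010011.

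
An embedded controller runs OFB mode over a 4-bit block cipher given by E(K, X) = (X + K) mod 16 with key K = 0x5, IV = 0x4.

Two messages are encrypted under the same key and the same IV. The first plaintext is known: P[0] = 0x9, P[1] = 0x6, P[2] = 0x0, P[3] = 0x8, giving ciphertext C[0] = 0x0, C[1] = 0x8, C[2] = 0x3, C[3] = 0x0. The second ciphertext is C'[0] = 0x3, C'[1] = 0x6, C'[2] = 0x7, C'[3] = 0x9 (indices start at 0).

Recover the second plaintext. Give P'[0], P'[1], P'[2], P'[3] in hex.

P'[0] = 0xA, P'[1] = 0x8, P'[2] = 0x4, P'[3] = 0x1

In OFB with a reused IV, both messages share the same keystream S_i, so C_i ⊕ C'_i = P_i ⊕ P'_i and thus P'_i = P_i ⊕ C_i ⊕ C'_i.
P'[0]: 0x9 ⊕ 0x0 ⊕ 0x3 = 0xA.
P'[1]: 0x6 ⊕ 0x8 ⊕ 0x6 = 0x8.
P'[2]: 0x0 ⊕ 0x3 ⊕ 0x7 = 0x4.
P'[3]: 0x8 ⊕ 0x0 ⊕ 0x9 = 0x1.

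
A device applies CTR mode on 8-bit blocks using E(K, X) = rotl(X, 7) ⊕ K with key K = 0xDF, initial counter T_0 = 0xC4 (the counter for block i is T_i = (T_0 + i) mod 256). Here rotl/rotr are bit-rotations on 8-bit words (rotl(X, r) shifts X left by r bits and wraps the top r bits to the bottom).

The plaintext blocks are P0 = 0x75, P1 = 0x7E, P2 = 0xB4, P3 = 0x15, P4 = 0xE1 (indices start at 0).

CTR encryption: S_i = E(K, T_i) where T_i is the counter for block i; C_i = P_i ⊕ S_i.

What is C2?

C0: T = 0xC4, S = E(K, T) = 0xBD; 0x75 ⊕ 0xBD = 0xC8.
C1: T = 0xC5, S = E(K, T) = 0x3D; 0x7E ⊕ 0x3D = 0x43.
C2: T = 0xC6, S = E(K, T) = 0xBC; 0xB4 ⊕ 0xBC = 0x08.

C2 = 0x08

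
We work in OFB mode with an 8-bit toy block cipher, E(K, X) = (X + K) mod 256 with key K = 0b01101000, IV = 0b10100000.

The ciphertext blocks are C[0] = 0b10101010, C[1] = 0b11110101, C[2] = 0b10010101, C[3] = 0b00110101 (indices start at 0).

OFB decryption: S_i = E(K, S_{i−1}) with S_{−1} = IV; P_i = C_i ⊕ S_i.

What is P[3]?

P[0]: S = E(K, 0b10100000) = 0b00001000; 0b10101010 ⊕ 0b00001000 = 0b10100010.
P[1]: S = E(K, 0b00001000) = 0b01110000; 0b11110101 ⊕ 0b01110000 = 0b10000101.
P[2]: S = E(K, 0b01110000) = 0b11011000; 0b10010101 ⊕ 0b11011000 = 0b01001101.
P[3]: S = E(K, 0b11011000) = 0b01000000; 0b00110101 ⊕ 0b01000000 = 0b01110101.

P[3] = 0b01110101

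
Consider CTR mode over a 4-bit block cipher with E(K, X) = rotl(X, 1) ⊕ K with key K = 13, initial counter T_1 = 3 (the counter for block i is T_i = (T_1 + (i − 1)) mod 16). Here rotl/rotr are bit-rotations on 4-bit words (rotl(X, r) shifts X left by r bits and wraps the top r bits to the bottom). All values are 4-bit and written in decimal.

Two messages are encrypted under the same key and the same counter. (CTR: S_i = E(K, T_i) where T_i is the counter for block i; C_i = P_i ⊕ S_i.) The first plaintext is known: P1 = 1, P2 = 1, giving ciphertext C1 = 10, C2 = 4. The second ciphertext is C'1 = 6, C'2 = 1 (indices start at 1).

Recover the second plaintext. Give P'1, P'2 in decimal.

P'1 = 13, P'2 = 4

In CTR with a reused counter, both messages share the same keystream S_i, so C_i ⊕ C'_i = P_i ⊕ P'_i and thus P'_i = P_i ⊕ C_i ⊕ C'_i.
P'1: 1 ⊕ 10 ⊕ 6 = 13.
P'2: 1 ⊕ 4 ⊕ 1 = 4.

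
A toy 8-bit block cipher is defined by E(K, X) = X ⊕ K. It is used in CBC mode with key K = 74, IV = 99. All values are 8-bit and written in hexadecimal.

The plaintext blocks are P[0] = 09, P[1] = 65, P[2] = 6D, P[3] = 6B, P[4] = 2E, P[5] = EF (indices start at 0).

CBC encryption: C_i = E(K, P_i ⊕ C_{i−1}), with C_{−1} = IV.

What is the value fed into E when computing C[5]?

46

C[0]: P[0] ⊕ 99 = 90; E(K, 90) = E4.
C[1]: P[1] ⊕ E4 = 81; E(K, 81) = F5.
C[2]: P[2] ⊕ F5 = 98; E(K, 98) = EC.
C[3]: P[3] ⊕ EC = 87; E(K, 87) = F3.
C[4]: P[4] ⊕ F3 = DD; E(K, DD) = A9.
C[5]: P[5] ⊕ A9 = 46; E(K, 46) = 32.
So the input to E for block [5] is 46.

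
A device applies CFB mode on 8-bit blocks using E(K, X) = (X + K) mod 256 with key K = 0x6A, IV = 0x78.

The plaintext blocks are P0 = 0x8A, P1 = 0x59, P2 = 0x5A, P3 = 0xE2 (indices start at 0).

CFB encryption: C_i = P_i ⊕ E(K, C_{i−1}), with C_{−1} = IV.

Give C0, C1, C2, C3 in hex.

C0 = 0x68, C1 = 0x8B, C2 = 0xAF, C3 = 0xFB

C0: E(K, 0x78) = 0xE2; 0x8A ⊕ 0xE2 = 0x68.
C1: E(K, 0x68) = 0xD2; 0x59 ⊕ 0xD2 = 0x8B.
C2: E(K, 0x8B) = 0xF5; 0x5A ⊕ 0xF5 = 0xAF.
C3: E(K, 0xAF) = 0x19; 0xE2 ⊕ 0x19 = 0xFB.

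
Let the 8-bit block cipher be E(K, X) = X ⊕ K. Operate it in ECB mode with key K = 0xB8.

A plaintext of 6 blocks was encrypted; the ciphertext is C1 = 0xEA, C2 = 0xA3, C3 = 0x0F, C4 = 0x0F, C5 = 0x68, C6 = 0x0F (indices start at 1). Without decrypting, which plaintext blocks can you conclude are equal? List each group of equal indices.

ECB encrypts each block independently with the same key, so equal ciphertext blocks imply equal plaintext blocks.
C3 = C4 = C6 = 0x0F, so P3 = P4 = P6.

P3 = P4 = P6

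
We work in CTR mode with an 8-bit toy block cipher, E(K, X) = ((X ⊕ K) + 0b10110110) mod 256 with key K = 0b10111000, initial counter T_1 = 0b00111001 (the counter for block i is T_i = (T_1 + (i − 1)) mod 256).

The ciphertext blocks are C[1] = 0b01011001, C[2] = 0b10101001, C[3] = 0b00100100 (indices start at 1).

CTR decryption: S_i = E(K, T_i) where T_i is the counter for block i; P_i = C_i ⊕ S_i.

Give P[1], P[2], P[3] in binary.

P[1]: T = 0b00111001, S = E(K, T) = 0b00110111; 0b01011001 ⊕ 0b00110111 = 0b01101110.
P[2]: T = 0b00111010, S = E(K, T) = 0b00111000; 0b10101001 ⊕ 0b00111000 = 0b10010001.
P[3]: T = 0b00111011, S = E(K, T) = 0b00111001; 0b00100100 ⊕ 0b00111001 = 0b00011101.

P[1] = 0b01101110, P[2] = 0b10010001, P[3] = 0b00011101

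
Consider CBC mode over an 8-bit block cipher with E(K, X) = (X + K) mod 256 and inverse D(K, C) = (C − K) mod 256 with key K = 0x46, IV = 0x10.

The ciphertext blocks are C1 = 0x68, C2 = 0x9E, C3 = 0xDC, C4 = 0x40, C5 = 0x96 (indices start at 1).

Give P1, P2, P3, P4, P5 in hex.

CBC decryption: P_i = D(K, C_i) ⊕ C_{i−1}, with C_{0} = IV.
P1: D(K, 0x68) = 0x22; 0x22 ⊕ 0x10 = 0x32.
P2: D(K, 0x9E) = 0x58; 0x58 ⊕ 0x68 = 0x30.
P3: D(K, 0xDC) = 0x96; 0x96 ⊕ 0x9E = 0x08.
P4: D(K, 0x40) = 0xFA; 0xFA ⊕ 0xDC = 0x26.
P5: D(K, 0x96) = 0x50; 0x50 ⊕ 0x40 = 0x10.

P1 = 0x32, P2 = 0x30, P3 = 0x08, P4 = 0x26, P5 = 0x10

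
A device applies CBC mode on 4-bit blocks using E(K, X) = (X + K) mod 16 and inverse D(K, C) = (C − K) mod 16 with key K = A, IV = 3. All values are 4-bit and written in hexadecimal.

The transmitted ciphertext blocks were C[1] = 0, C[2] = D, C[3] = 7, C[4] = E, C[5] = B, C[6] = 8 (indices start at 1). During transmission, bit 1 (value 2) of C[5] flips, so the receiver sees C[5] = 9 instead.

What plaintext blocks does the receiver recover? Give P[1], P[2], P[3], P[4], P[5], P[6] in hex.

P[1] = 5, P[2] = 3, P[3] = 0, P[4] = 3, P[5] = 1, P[6] = 7

CBC decryption: P_i = D(K, C_i) ⊕ C_{i−1}, with C_{0} = IV.
Only C[5] changed, to 9. In CBC, a change in C_i garbles P_i and flips the same bit in P_{i+1}. Decrypting the received ciphertext:
P[1]: D(K, 0) = 6; 6 ⊕ 3 = 5.
P[2]: D(K, D) = 3; 3 ⊕ 0 = 3.
P[3]: D(K, 7) = D; D ⊕ D = 0.
P[4]: D(K, E) = 4; 4 ⊕ 7 = 3.
P[5]: D(K, 9) = F; F ⊕ E = 1.
P[6]: D(K, 8) = E; E ⊕ 9 = 7.
Blocks that differ from the original plaintext: P[5], P[6].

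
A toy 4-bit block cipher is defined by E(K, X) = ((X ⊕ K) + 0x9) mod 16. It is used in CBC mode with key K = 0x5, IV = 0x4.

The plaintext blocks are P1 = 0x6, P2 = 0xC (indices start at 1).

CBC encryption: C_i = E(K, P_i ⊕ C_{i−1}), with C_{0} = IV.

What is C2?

C2 = 0x2

C1: P1 ⊕ 0x4 = 0x2; E(K, 0x2) = 0x0.
C2: P2 ⊕ 0x0 = 0xC; E(K, 0xC) = 0x2.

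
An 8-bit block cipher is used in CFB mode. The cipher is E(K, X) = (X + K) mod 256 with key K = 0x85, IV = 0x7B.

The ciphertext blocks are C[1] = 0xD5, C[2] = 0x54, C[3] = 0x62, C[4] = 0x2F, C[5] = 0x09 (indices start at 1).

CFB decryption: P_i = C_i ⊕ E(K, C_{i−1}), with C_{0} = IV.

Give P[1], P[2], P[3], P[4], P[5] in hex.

P[1]: E(K, 0x7B) = 0x00; 0xD5 ⊕ 0x00 = 0xD5.
P[2]: E(K, 0xD5) = 0x5A; 0x54 ⊕ 0x5A = 0x0E.
P[3]: E(K, 0x54) = 0xD9; 0x62 ⊕ 0xD9 = 0xBB.
P[4]: E(K, 0x62) = 0xE7; 0x2F ⊕ 0xE7 = 0xC8.
P[5]: E(K, 0x2F) = 0xB4; 0x09 ⊕ 0xB4 = 0xBD.

P[1] = 0xD5, P[2] = 0x0E, P[3] = 0xBB, P[4] = 0xC8, P[5] = 0xBD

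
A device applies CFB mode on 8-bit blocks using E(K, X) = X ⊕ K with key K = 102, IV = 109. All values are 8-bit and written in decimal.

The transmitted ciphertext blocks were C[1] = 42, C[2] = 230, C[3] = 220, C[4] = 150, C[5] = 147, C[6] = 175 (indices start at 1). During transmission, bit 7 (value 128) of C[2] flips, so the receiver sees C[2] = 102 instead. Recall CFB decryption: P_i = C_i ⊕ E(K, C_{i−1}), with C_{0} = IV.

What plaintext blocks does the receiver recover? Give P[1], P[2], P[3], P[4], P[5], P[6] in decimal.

Only C[2] changed, to 102. In CFB, a change in C_i flips the same bit in P_i and garbles P_{i+1}. Decrypting the received ciphertext:
P[1]: E(K, 109) = 11; 42 ⊕ 11 = 33.
P[2]: E(K, 42) = 76; 102 ⊕ 76 = 42.
P[3]: E(K, 102) = 0; 220 ⊕ 0 = 220.
P[4]: E(K, 220) = 186; 150 ⊕ 186 = 44.
P[5]: E(K, 150) = 240; 147 ⊕ 240 = 99.
P[6]: E(K, 147) = 245; 175 ⊕ 245 = 90.
Blocks that differ from the original plaintext: P[2], P[3].

P[1] = 33, P[2] = 42, P[3] = 220, P[4] = 44, P[5] = 99, P[6] = 90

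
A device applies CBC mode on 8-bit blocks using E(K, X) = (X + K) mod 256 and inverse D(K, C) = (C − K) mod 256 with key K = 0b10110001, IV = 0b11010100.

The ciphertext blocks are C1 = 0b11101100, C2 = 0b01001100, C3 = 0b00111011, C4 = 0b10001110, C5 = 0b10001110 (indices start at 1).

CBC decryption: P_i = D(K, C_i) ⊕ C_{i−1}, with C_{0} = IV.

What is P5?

P5: D(K, 0b10001110) = 0b11011101; 0b11011101 ⊕ 0b10001110 = 0b01010011.

P5 = 0b01010011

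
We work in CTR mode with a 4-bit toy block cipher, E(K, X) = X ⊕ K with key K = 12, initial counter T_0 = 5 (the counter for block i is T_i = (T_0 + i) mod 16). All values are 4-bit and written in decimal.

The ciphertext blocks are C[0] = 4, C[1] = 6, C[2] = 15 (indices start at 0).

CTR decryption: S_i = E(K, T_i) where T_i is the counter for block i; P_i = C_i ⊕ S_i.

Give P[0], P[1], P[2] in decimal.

P[0]: T = 5, S = E(K, T) = 9; 4 ⊕ 9 = 13.
P[1]: T = 6, S = E(K, T) = 10; 6 ⊕ 10 = 12.
P[2]: T = 7, S = E(K, T) = 11; 15 ⊕ 11 = 4.

P[0] = 13, P[1] = 12, P[2] = 4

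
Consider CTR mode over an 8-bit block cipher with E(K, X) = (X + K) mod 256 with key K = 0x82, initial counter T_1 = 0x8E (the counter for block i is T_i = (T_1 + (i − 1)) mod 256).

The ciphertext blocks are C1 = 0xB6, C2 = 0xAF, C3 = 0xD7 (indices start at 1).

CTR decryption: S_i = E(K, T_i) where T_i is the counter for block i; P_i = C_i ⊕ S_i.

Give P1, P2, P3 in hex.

P1: T = 0x8E, S = E(K, T) = 0x10; 0xB6 ⊕ 0x10 = 0xA6.
P2: T = 0x8F, S = E(K, T) = 0x11; 0xAF ⊕ 0x11 = 0xBE.
P3: T = 0x90, S = E(K, T) = 0x12; 0xD7 ⊕ 0x12 = 0xC5.

P1 = 0xA6, P2 = 0xBE, P3 = 0xC5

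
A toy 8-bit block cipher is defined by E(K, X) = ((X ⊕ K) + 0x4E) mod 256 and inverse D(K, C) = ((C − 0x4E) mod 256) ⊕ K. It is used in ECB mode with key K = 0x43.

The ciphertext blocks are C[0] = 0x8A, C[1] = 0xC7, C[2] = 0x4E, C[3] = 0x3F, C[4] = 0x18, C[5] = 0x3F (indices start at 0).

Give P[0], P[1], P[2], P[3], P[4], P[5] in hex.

P[0] = 0x7F, P[1] = 0x3A, P[2] = 0x43, P[3] = 0xB2, P[4] = 0x89, P[5] = 0xB2

ECB decryption: P_i = D(K, C_i).
P[0]: D(K, 0x8A) = 0x7F.
P[1]: D(K, 0xC7) = 0x3A.
P[2]: D(K, 0x4E) = 0x43.
P[3]: D(K, 0x3F) = 0xB2.
P[4]: D(K, 0x18) = 0x89.
P[5]: D(K, 0x3F) = 0xB2.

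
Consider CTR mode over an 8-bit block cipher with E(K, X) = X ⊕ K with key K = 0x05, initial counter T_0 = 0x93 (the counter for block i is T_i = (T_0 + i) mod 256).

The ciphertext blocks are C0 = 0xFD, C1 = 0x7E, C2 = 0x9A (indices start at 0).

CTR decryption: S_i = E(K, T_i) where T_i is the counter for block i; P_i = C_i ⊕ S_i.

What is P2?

P2: T = 0x95, S = E(K, T) = 0x90; 0x9A ⊕ 0x90 = 0x0A.

P2 = 0x0A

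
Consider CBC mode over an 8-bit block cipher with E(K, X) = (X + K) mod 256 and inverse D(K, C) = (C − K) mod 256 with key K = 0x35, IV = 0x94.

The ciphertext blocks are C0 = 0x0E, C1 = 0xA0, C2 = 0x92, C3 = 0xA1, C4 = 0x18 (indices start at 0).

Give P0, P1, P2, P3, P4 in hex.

P0 = 0x4D, P1 = 0x65, P2 = 0xFD, P3 = 0xFE, P4 = 0x42

CBC decryption: P_i = D(K, C_i) ⊕ C_{i−1}, with C_{−1} = IV.
P0: D(K, 0x0E) = 0xD9; 0xD9 ⊕ 0x94 = 0x4D.
P1: D(K, 0xA0) = 0x6B; 0x6B ⊕ 0x0E = 0x65.
P2: D(K, 0x92) = 0x5D; 0x5D ⊕ 0xA0 = 0xFD.
P3: D(K, 0xA1) = 0x6C; 0x6C ⊕ 0x92 = 0xFE.
P4: D(K, 0x18) = 0xE3; 0xE3 ⊕ 0xA1 = 0x42.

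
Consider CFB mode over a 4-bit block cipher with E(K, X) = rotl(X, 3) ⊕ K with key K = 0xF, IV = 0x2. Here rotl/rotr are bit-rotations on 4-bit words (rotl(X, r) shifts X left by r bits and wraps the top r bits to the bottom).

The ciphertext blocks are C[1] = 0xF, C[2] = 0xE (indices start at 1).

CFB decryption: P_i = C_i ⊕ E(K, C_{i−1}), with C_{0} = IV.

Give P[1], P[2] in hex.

P[1]: E(K, 0x2) = 0xE; 0xF ⊕ 0xE = 0x1.
P[2]: E(K, 0xF) = 0x0; 0xE ⊕ 0x0 = 0xE.

P[1] = 0x1, P[2] = 0xE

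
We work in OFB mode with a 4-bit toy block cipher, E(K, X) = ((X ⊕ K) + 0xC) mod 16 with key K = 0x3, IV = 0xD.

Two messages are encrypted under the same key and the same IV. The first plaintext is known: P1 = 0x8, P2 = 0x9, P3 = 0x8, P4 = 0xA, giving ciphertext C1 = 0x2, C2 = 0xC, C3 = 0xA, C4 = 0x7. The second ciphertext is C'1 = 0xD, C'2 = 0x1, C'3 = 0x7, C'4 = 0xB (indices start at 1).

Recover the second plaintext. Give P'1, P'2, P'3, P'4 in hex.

In OFB with a reused IV, both messages share the same keystream S_i, so C_i ⊕ C'_i = P_i ⊕ P'_i and thus P'_i = P_i ⊕ C_i ⊕ C'_i.
P'1: 0x8 ⊕ 0x2 ⊕ 0xD = 0x7.
P'2: 0x9 ⊕ 0xC ⊕ 0x1 = 0x4.
P'3: 0x8 ⊕ 0xA ⊕ 0x7 = 0x5.
P'4: 0xA ⊕ 0x7 ⊕ 0xB = 0x6.

P'1 = 0x7, P'2 = 0x4, P'3 = 0x5, P'4 = 0x6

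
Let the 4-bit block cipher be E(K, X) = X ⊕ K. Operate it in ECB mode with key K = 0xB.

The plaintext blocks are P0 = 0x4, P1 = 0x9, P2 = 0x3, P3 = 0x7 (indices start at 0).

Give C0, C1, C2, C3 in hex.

C0 = 0xF, C1 = 0x2, C2 = 0x8, C3 = 0xC

ECB encryption: C_i = E(K, P_i).
C0: E(K, 0x4) = 0xF.
C1: E(K, 0x9) = 0x2.
C2: E(K, 0x3) = 0x8.
C3: E(K, 0x7) = 0xC.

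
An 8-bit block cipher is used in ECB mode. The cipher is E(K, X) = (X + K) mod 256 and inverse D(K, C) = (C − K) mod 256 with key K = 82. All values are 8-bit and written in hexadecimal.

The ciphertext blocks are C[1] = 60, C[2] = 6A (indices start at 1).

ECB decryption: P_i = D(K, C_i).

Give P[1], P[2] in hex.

P[1] = DE, P[2] = E8

P[1]: D(K, 60) = DE.
P[2]: D(K, 6A) = E8.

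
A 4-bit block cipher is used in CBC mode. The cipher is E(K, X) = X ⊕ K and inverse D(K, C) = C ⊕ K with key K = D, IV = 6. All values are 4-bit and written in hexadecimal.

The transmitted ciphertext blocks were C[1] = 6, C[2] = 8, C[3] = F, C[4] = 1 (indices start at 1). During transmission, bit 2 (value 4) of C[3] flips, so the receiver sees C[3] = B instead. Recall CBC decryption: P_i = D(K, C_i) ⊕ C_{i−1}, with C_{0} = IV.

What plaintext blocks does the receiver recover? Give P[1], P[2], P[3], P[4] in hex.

Only C[3] changed, to B. In CBC, a change in C_i garbles P_i and flips the same bit in P_{i+1}. Decrypting the received ciphertext:
P[1]: D(K, 6) = B; B ⊕ 6 = D.
P[2]: D(K, 8) = 5; 5 ⊕ 6 = 3.
P[3]: D(K, B) = 6; 6 ⊕ 8 = E.
P[4]: D(K, 1) = C; C ⊕ B = 7.
Blocks that differ from the original plaintext: P[3], P[4].

P[1] = D, P[2] = 3, P[3] = E, P[4] = 7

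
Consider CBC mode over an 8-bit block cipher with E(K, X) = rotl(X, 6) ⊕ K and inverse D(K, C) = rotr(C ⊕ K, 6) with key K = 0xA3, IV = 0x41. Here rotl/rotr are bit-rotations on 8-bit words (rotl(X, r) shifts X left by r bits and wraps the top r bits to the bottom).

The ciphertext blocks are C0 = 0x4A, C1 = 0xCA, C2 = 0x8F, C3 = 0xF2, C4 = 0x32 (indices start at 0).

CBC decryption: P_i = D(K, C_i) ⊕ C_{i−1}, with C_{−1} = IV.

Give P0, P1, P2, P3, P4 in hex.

P0: D(K, 0x4A) = 0xA7; 0xA7 ⊕ 0x41 = 0xE6.
P1: D(K, 0xCA) = 0xA5; 0xA5 ⊕ 0x4A = 0xEF.
P2: D(K, 0x8F) = 0xB0; 0xB0 ⊕ 0xCA = 0x7A.
P3: D(K, 0xF2) = 0x45; 0x45 ⊕ 0x8F = 0xCA.
P4: D(K, 0x32) = 0x46; 0x46 ⊕ 0xF2 = 0xB4.

P0 = 0xE6, P1 = 0xEF, P2 = 0x7A, P3 = 0xCA, P4 = 0xB4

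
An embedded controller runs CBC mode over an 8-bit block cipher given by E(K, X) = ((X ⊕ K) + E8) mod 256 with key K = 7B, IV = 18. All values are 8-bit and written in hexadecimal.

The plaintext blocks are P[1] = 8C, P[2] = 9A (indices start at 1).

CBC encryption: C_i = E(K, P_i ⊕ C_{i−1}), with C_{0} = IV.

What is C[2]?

C[1]: P[1] ⊕ 18 = 94; E(K, 94) = D7.
C[2]: P[2] ⊕ D7 = 4D; E(K, 4D) = 1E.

C[2] = 1E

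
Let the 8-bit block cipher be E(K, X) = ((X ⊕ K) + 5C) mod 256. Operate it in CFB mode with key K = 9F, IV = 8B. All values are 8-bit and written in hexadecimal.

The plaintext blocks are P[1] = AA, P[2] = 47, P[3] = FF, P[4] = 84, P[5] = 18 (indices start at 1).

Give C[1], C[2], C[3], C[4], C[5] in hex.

CFB encryption: C_i = P_i ⊕ E(K, C_{i−1}), with C_{0} = IV.
C[1]: E(K, 8B) = 70; AA ⊕ 70 = DA.
C[2]: E(K, DA) = A1; 47 ⊕ A1 = E6.
C[3]: E(K, E6) = D5; FF ⊕ D5 = 2A.
C[4]: E(K, 2A) = 11; 84 ⊕ 11 = 95.
C[5]: E(K, 95) = 66; 18 ⊕ 66 = 7E.

C[1] = DA, C[2] = E6, C[3] = 2A, C[4] = 95, C[5] = 7E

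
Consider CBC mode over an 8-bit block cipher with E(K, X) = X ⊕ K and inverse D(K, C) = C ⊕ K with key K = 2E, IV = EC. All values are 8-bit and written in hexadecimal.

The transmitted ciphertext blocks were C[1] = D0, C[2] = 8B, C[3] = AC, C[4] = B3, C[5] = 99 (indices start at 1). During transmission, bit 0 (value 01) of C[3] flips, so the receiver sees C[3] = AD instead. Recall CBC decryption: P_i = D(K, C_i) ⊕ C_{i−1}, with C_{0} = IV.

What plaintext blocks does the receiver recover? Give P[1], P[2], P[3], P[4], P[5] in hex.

P[1] = 12, P[2] = 75, P[3] = 08, P[4] = 30, P[5] = 04

Only C[3] changed, to AD. In CBC, a change in C_i garbles P_i and flips the same bit in P_{i+1}. Decrypting the received ciphertext:
P[1]: D(K, D0) = FE; FE ⊕ EC = 12.
P[2]: D(K, 8B) = A5; A5 ⊕ D0 = 75.
P[3]: D(K, AD) = 83; 83 ⊕ 8B = 08.
P[4]: D(K, B3) = 9D; 9D ⊕ AD = 30.
P[5]: D(K, 99) = B7; B7 ⊕ B3 = 04.
Blocks that differ from the original plaintext: P[3], P[4].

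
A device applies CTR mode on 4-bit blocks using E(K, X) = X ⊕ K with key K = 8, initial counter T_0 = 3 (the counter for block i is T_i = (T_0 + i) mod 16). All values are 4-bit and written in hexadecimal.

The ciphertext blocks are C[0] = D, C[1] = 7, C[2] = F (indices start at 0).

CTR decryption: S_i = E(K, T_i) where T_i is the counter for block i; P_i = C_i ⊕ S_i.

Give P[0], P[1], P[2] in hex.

P[0]: T = 3, S = E(K, T) = B; D ⊕ B = 6.
P[1]: T = 4, S = E(K, T) = C; 7 ⊕ C = B.
P[2]: T = 5, S = E(K, T) = D; F ⊕ D = 2.

P[0] = 6, P[1] = B, P[2] = 2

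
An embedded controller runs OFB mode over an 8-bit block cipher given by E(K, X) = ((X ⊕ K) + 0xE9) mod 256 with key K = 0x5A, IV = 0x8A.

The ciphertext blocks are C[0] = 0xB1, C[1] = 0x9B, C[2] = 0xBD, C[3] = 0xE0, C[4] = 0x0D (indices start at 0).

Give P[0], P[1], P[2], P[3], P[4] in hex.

OFB decryption: S_i = E(K, S_{i−1}) with S_{−1} = IV; P_i = C_i ⊕ S_i.
P[0]: S = E(K, 0x8A) = 0xB9; 0xB1 ⊕ 0xB9 = 0x08.
P[1]: S = E(K, 0xB9) = 0xCC; 0x9B ⊕ 0xCC = 0x57.
P[2]: S = E(K, 0xCC) = 0x7F; 0xBD ⊕ 0x7F = 0xC2.
P[3]: S = E(K, 0x7F) = 0x0E; 0xE0 ⊕ 0x0E = 0xEE.
P[4]: S = E(K, 0x0E) = 0x3D; 0x0D ⊕ 0x3D = 0x30.

P[0] = 0x08, P[1] = 0x57, P[2] = 0xC2, P[3] = 0xEE, P[4] = 0x30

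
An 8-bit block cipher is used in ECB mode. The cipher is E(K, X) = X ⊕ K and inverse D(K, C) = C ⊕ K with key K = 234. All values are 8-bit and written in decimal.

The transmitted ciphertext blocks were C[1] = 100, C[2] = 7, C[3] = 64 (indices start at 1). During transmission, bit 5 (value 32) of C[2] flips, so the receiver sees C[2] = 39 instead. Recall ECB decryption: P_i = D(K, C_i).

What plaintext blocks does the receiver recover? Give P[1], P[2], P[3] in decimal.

Only C[2] changed, to 39. In ECB, a change in C_i affects only P_i. Decrypting the received ciphertext:
P[1]: D(K, 100) = 142.
P[2]: D(K, 39) = 205.
P[3]: D(K, 64) = 170.
Blocks that differ from the original plaintext: P[2].

P[1] = 142, P[2] = 205, P[3] = 170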